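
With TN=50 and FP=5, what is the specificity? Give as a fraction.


Specificity = TN / (TN + FP) = 50 / 55 = 10/11.

10/11


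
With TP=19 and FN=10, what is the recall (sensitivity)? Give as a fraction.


Recall = TP / (TP + FN) = 19 / 29 = 19/29.

19/29


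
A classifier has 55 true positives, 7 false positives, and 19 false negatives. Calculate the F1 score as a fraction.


Precision = 55/62 = 55/62. Recall = 55/74 = 55/74. F1 = 2*P*R/(P+R) = 55/68.

55/68


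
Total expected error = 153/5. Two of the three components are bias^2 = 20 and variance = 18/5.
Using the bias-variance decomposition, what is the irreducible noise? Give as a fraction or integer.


Total error = bias^2 + variance + irreducible noise. So irreducible noise = 153/5 - 20 - 18/5 = 7.

7


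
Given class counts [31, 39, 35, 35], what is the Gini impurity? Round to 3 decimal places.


Total = 140. Proportions: 31/140, 39/140, 35/140, 35/140. sum(p_i^2) = 0.2516. Gini = 1 - 0.2516 = 0.7484, which rounds to 0.748.

0.748


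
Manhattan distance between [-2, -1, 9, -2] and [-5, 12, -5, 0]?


d = sum of absolute differences: |-2--5|=3 + |-1-12|=13 + |9--5|=14 + |-2-0|=2 = 32.

32


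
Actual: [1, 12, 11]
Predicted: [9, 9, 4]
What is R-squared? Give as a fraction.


Mean(y) = 8. SS_res = 122. SS_tot = 74. R^2 = 1 - 122/(74) = -24/37.

-24/37


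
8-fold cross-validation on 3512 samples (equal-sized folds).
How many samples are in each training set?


Each validation fold has 3512/8 = 439 samples. Training set = 3512 - 439 = 3073.

3073


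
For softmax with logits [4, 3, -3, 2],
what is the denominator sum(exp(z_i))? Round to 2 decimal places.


Denom = e^4=54.5982 + e^3=20.0855 + e^-3=0.0498 + e^2=7.3891. Sum = 82.1226, which rounds to 82.12.

82.12


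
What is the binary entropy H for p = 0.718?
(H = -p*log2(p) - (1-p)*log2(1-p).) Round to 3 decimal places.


H = -0.718*log2(0.718) - 0.282*log2(0.282) = 0.858.

0.858


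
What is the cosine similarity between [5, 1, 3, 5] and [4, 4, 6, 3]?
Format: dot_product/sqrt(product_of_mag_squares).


dot = 57. |a|^2 = 60, |b|^2 = 77. cos = 57/sqrt(4620).

57/sqrt(4620)


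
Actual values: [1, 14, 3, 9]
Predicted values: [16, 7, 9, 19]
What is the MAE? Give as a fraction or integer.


MAE = (1/4) * (|1-16|=15 + |14-7|=7 + |3-9|=6 + |9-19|=10). Sum = 38. MAE = 19/2.

19/2


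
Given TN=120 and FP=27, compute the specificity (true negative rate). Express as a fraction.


Specificity = TN / (TN + FP) = 120 / 147 = 40/49.

40/49


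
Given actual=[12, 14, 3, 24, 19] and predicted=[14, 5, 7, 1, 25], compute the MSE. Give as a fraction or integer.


MSE = (1/5) * ((12-14)^2=4 + (14-5)^2=81 + (3-7)^2=16 + (24-1)^2=529 + (19-25)^2=36). Sum = 666. MSE = 666/5.

666/5


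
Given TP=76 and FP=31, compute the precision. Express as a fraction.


Precision = TP / (TP + FP) = 76 / 107 = 76/107.

76/107


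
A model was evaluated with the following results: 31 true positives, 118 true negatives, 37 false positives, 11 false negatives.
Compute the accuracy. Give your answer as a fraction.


Accuracy = (TP + TN) / (TP + TN + FP + FN) = (31 + 118) / 197 = 149/197.

149/197


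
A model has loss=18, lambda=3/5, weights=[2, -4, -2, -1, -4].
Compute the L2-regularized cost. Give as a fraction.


L2 sq norm = sum(w^2) = 41. J = 18 + 3/5 * 41 = 213/5.

213/5


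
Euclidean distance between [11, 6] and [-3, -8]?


d = sqrt(sum of squared differences). (11--3)^2=196, (6--8)^2=196. Sum = 392.

sqrt(392)


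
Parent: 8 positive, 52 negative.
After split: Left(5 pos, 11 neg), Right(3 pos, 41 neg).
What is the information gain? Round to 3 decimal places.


H(parent) = 0.5665. H(left) = 0.8960, H(right) = 0.3591. Weighted = (16/60)*0.8960 + (44/60)*0.3591 = 0.5023. IG = 0.5665 - 0.5023 = 0.0642, which rounds to 0.064.

0.064


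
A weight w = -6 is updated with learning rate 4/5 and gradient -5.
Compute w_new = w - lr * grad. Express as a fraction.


w_new = -6 - 4/5 * -5 = -6 - -4 = -2.

-2


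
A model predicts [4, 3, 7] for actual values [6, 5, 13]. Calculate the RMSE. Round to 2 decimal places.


MSE = 14.6667. RMSE = sqrt(14.6667) = 3.83.

3.83


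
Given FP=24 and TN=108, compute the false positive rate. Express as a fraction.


FPR = FP / (FP + TN) = 24 / 132 = 2/11.

2/11


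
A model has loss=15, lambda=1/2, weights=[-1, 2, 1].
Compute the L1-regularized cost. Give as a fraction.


L1 norm = sum(|w|) = 4. J = 15 + 1/2 * 4 = 17.

17


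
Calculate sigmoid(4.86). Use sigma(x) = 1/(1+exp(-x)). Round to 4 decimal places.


sigma(4.86) = 1/(1+e^(-4.86)) = 1/(1+0.007750) = 1/1.007750 = 0.9923.

0.9923


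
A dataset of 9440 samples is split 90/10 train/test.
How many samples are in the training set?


Test set = 9440 * 10% = 944. Training set = 9440 - 944 = 8496.

8496


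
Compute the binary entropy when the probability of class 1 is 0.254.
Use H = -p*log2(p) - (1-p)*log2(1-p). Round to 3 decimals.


H = -0.254*log2(0.254) - 0.746*log2(0.746) = 0.818.

0.818


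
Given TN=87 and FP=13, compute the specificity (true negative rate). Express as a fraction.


Specificity = TN / (TN + FP) = 87 / 100 = 87/100.

87/100


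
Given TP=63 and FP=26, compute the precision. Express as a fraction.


Precision = TP / (TP + FP) = 63 / 89 = 63/89.

63/89


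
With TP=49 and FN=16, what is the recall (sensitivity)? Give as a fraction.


Recall = TP / (TP + FN) = 49 / 65 = 49/65.

49/65


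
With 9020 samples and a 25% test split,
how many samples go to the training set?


Test set = 9020 * 25% = 2255. Training set = 9020 - 2255 = 6765.

6765


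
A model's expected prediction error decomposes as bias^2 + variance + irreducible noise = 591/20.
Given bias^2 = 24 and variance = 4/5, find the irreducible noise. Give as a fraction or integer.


Total error = bias^2 + variance + irreducible noise. So irreducible noise = 591/20 - 24 - 4/5 = 19/4.

19/4


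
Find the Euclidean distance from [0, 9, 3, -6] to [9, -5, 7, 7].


d = sqrt(sum of squared differences). (0-9)^2=81, (9--5)^2=196, (3-7)^2=16, (-6-7)^2=169. Sum = 462.

sqrt(462)


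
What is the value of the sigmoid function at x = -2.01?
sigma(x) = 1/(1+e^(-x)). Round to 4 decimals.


sigma(-2.01) = 1/(1+e^(2.01)) = 1/(1+7.463317) = 1/8.463317 = 0.1182.

0.1182


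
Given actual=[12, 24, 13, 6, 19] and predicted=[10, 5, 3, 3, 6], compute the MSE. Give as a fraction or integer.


MSE = (1/5) * ((12-10)^2=4 + (24-5)^2=361 + (13-3)^2=100 + (6-3)^2=9 + (19-6)^2=169). Sum = 643. MSE = 643/5.

643/5


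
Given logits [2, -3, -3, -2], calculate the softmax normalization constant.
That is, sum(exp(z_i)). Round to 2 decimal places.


Denom = e^2=7.3891 + e^-3=0.0498 + e^-3=0.0498 + e^-2=0.1353. Sum = 7.6240, which rounds to 7.62.

7.62


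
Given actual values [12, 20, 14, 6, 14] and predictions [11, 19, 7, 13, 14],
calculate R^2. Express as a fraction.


Mean(y) = 66/5. SS_res = 100. SS_tot = 504/5. R^2 = 1 - 100/(504/5) = 1/126.

1/126


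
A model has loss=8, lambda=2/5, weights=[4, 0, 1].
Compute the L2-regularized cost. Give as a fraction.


L2 sq norm = sum(w^2) = 17. J = 8 + 2/5 * 17 = 74/5.

74/5


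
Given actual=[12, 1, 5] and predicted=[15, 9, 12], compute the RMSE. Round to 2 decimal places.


MSE = 40.6667. RMSE = sqrt(40.6667) = 6.38.

6.38


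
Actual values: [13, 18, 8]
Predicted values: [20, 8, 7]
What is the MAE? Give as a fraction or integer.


MAE = (1/3) * (|13-20|=7 + |18-8|=10 + |8-7|=1). Sum = 18. MAE = 6.

6


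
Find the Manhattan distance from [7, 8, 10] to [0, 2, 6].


d = sum of absolute differences: |7-0|=7 + |8-2|=6 + |10-6|=4 = 17.

17


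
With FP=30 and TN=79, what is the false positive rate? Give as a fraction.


FPR = FP / (FP + TN) = 30 / 109 = 30/109.

30/109


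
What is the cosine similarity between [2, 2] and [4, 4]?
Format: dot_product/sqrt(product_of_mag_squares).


dot = 16. |a|^2 = 8, |b|^2 = 32. cos = 16/sqrt(256).

16/sqrt(256)


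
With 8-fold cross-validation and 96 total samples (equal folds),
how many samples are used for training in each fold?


Each validation fold has 96/8 = 12 samples. Training set = 96 - 12 = 84.

84


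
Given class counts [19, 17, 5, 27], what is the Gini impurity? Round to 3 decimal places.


Total = 68. Proportions: 19/68, 17/68, 5/68, 27/68. sum(p_i^2) = 0.3036. Gini = 1 - 0.3036 = 0.6964, which rounds to 0.696.

0.696


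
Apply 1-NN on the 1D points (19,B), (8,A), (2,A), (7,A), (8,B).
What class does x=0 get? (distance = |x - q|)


Distances: |19-0|=19, |8-0|=8, |2-0|=2, |7-0|=7, |8-0|=8. 1 nearest: (2,A). Counts: {'A': 1}. Majority class: A.

A


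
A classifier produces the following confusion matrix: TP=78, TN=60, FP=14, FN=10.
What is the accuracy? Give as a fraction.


Accuracy = (TP + TN) / (TP + TN + FP + FN) = (78 + 60) / 162 = 23/27.

23/27


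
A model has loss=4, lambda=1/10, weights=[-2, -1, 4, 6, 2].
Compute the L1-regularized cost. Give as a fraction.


L1 norm = sum(|w|) = 15. J = 4 + 1/10 * 15 = 11/2.

11/2


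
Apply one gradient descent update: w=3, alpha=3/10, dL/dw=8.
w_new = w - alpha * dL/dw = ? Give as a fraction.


w_new = 3 - 3/10 * 8 = 3 - 12/5 = 3/5.

3/5


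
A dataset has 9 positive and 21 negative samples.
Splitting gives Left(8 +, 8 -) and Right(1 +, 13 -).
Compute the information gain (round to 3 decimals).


H(parent) = 0.8813. H(left) = 1.0000, H(right) = 0.3712. Weighted = (16/30)*1.0000 + (14/30)*0.3712 = 0.7066. IG = 0.8813 - 0.7066 = 0.1747, which rounds to 0.175.

0.175


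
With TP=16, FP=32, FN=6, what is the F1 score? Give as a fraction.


Precision = 16/48 = 1/3. Recall = 16/22 = 8/11. F1 = 2*P*R/(P+R) = 16/35.

16/35


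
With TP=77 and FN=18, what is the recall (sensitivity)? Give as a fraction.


Recall = TP / (TP + FN) = 77 / 95 = 77/95.

77/95


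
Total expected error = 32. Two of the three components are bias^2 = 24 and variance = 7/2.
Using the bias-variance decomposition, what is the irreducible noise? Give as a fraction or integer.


Total error = bias^2 + variance + irreducible noise. So irreducible noise = 32 - 24 - 7/2 = 9/2.

9/2


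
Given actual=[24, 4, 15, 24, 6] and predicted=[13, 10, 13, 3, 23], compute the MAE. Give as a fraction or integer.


MAE = (1/5) * (|24-13|=11 + |4-10|=6 + |15-13|=2 + |24-3|=21 + |6-23|=17). Sum = 57. MAE = 57/5.

57/5


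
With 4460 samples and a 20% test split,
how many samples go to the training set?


Test set = 4460 * 20% = 892. Training set = 4460 - 892 = 3568.

3568


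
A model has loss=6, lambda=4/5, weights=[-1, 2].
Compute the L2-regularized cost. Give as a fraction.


L2 sq norm = sum(w^2) = 5. J = 6 + 4/5 * 5 = 10.

10


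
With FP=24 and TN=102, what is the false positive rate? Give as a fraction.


FPR = FP / (FP + TN) = 24 / 126 = 4/21.

4/21


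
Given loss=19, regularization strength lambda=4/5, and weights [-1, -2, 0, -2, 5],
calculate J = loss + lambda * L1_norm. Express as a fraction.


L1 norm = sum(|w|) = 10. J = 19 + 4/5 * 10 = 27.

27


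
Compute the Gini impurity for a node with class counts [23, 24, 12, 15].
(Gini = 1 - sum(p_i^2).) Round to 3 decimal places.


Total = 74. Proportions: 23/74, 24/74, 12/74, 15/74. sum(p_i^2) = 0.2692. Gini = 1 - 0.2692 = 0.7308, which rounds to 0.731.

0.731


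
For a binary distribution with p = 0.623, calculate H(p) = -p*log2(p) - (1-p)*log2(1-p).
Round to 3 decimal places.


H = -0.623*log2(0.623) - 0.377*log2(0.377) = 0.956.

0.956


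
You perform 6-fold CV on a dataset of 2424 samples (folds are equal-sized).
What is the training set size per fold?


Each validation fold has 2424/6 = 404 samples. Training set = 2424 - 404 = 2020.

2020


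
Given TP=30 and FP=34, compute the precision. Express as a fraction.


Precision = TP / (TP + FP) = 30 / 64 = 15/32.

15/32


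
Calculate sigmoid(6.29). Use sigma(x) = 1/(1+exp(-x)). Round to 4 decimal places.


sigma(6.29) = 1/(1+e^(-6.29)) = 1/(1+0.001855) = 1/1.001855 = 0.9981.

0.9981


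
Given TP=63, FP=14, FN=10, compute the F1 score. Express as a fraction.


Precision = 63/77 = 9/11. Recall = 63/73 = 63/73. F1 = 2*P*R/(P+R) = 21/25.

21/25


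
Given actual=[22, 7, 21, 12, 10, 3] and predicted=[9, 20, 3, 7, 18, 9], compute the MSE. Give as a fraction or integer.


MSE = (1/6) * ((22-9)^2=169 + (7-20)^2=169 + (21-3)^2=324 + (12-7)^2=25 + (10-18)^2=64 + (3-9)^2=36). Sum = 787. MSE = 787/6.

787/6


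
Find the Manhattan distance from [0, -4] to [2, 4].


d = sum of absolute differences: |0-2|=2 + |-4-4|=8 = 10.

10


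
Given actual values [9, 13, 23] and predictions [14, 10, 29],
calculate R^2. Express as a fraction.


Mean(y) = 15. SS_res = 70. SS_tot = 104. R^2 = 1 - 70/(104) = 17/52.

17/52


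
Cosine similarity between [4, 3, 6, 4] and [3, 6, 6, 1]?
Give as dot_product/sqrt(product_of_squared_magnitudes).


dot = 70. |a|^2 = 77, |b|^2 = 82. cos = 70/sqrt(6314).

70/sqrt(6314)


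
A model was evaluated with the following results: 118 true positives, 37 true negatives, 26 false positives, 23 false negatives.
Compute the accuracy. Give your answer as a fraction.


Accuracy = (TP + TN) / (TP + TN + FP + FN) = (118 + 37) / 204 = 155/204.

155/204


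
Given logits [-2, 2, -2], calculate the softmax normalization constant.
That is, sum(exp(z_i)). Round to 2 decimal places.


Denom = e^-2=0.1353 + e^2=7.3891 + e^-2=0.1353. Sum = 7.6597, which rounds to 7.66.

7.66


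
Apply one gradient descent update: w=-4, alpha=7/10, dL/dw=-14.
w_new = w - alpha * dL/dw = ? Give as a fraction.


w_new = -4 - 7/10 * -14 = -4 - -49/5 = 29/5.

29/5


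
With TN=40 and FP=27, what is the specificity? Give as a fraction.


Specificity = TN / (TN + FP) = 40 / 67 = 40/67.

40/67


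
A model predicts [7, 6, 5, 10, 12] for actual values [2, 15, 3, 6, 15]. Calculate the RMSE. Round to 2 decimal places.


MSE = 27.0000. RMSE = sqrt(27.0000) = 5.20.

5.20


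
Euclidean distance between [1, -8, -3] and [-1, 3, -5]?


d = sqrt(sum of squared differences). (1--1)^2=4, (-8-3)^2=121, (-3--5)^2=4. Sum = 129.

sqrt(129)


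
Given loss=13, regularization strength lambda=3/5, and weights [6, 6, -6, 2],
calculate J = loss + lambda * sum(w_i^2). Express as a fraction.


L2 sq norm = sum(w^2) = 112. J = 13 + 3/5 * 112 = 401/5.

401/5


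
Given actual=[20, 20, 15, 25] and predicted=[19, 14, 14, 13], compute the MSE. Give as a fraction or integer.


MSE = (1/4) * ((20-19)^2=1 + (20-14)^2=36 + (15-14)^2=1 + (25-13)^2=144). Sum = 182. MSE = 91/2.

91/2


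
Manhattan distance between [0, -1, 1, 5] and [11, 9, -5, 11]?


d = sum of absolute differences: |0-11|=11 + |-1-9|=10 + |1--5|=6 + |5-11|=6 = 33.

33


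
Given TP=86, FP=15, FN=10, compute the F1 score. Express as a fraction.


Precision = 86/101 = 86/101. Recall = 86/96 = 43/48. F1 = 2*P*R/(P+R) = 172/197.

172/197


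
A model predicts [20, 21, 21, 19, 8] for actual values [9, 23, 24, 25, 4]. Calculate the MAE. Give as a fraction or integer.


MAE = (1/5) * (|9-20|=11 + |23-21|=2 + |24-21|=3 + |25-19|=6 + |4-8|=4). Sum = 26. MAE = 26/5.

26/5


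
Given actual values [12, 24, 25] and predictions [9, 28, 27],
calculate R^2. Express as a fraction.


Mean(y) = 61/3. SS_res = 29. SS_tot = 314/3. R^2 = 1 - 29/(314/3) = 227/314.

227/314


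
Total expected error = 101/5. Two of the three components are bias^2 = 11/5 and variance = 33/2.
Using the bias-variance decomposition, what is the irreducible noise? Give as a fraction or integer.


Total error = bias^2 + variance + irreducible noise. So irreducible noise = 101/5 - 11/5 - 33/2 = 3/2.

3/2


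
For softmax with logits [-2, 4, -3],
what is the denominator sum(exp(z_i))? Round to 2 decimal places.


Denom = e^-2=0.1353 + e^4=54.5982 + e^-3=0.0498. Sum = 54.7833, which rounds to 54.78.

54.78


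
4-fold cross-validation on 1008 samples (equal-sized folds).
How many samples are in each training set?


Each validation fold has 1008/4 = 252 samples. Training set = 1008 - 252 = 756.

756


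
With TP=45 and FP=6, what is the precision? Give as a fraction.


Precision = TP / (TP + FP) = 45 / 51 = 15/17.

15/17


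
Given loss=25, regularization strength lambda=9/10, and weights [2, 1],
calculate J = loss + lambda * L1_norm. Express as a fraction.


L1 norm = sum(|w|) = 3. J = 25 + 9/10 * 3 = 277/10.

277/10


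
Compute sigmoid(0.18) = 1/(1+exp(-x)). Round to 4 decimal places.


sigma(0.18) = 1/(1+e^(-0.18)) = 1/(1+0.835270) = 1/1.835270 = 0.5449.

0.5449


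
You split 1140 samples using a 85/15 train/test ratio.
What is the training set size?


Test set = 1140 * 15% = 171. Training set = 1140 - 171 = 969.

969


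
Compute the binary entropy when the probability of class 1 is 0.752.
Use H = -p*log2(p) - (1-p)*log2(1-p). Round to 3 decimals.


H = -0.752*log2(0.752) - 0.248*log2(0.248) = 0.808.

0.808


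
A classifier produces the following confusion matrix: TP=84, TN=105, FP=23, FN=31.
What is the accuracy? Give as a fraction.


Accuracy = (TP + TN) / (TP + TN + FP + FN) = (84 + 105) / 243 = 7/9.

7/9


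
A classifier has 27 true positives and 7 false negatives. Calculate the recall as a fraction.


Recall = TP / (TP + FN) = 27 / 34 = 27/34.

27/34


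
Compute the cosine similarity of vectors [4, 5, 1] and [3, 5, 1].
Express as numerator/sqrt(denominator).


dot = 38. |a|^2 = 42, |b|^2 = 35. cos = 38/sqrt(1470).

38/sqrt(1470)


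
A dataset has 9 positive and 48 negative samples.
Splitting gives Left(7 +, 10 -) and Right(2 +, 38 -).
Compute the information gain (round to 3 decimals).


H(parent) = 0.6292. H(left) = 0.9774, H(right) = 0.2864. Weighted = (17/57)*0.9774 + (40/57)*0.2864 = 0.4925. IG = 0.6292 - 0.4925 = 0.1367, which rounds to 0.137.

0.137


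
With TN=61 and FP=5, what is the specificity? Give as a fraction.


Specificity = TN / (TN + FP) = 61 / 66 = 61/66.

61/66


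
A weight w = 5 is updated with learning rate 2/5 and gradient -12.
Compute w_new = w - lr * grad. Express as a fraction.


w_new = 5 - 2/5 * -12 = 5 - -24/5 = 49/5.

49/5


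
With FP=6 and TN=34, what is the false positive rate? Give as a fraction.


FPR = FP / (FP + TN) = 6 / 40 = 3/20.

3/20


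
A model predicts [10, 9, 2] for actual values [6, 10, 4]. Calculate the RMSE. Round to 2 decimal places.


MSE = 7.0000. RMSE = sqrt(7.0000) = 2.65.

2.65


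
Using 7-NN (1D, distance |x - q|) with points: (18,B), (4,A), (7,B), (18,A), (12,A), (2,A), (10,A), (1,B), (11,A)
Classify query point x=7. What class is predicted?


Distances: |18-7|=11, |4-7|=3, |7-7|=0, |18-7|=11, |12-7|=5, |2-7|=5, |10-7|=3, |1-7|=6, |11-7|=4. 7 nearest: (7,B), (4,A), (10,A), (11,A), (12,A), (2,A), (1,B). Counts: {'B': 2, 'A': 5}. Majority class: A.

A


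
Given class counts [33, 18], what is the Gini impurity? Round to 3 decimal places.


Total = 51. Proportions: 33/51, 18/51. sum(p_i^2) = 0.5433. Gini = 1 - 0.5433 = 0.4567, which rounds to 0.457.

0.457


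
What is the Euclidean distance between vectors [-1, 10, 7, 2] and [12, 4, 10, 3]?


d = sqrt(sum of squared differences). (-1-12)^2=169, (10-4)^2=36, (7-10)^2=9, (2-3)^2=1. Sum = 215.

sqrt(215)


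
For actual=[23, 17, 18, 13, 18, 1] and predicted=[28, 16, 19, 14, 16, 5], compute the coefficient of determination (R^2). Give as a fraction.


Mean(y) = 15. SS_res = 48. SS_tot = 286. R^2 = 1 - 48/(286) = 119/143.

119/143


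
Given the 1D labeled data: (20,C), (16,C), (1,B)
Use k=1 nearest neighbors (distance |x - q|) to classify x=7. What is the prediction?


Distances: |20-7|=13, |16-7|=9, |1-7|=6. 1 nearest: (1,B). Counts: {'B': 1}. Majority class: B.

B


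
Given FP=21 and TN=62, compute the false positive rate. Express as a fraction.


FPR = FP / (FP + TN) = 21 / 83 = 21/83.

21/83


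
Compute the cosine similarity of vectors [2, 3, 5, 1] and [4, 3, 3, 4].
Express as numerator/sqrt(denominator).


dot = 36. |a|^2 = 39, |b|^2 = 50. cos = 36/sqrt(1950).

36/sqrt(1950)


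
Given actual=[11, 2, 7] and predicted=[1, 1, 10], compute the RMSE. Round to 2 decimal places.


MSE = 36.6667. RMSE = sqrt(36.6667) = 6.06.

6.06


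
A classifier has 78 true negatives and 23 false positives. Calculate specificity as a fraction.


Specificity = TN / (TN + FP) = 78 / 101 = 78/101.

78/101


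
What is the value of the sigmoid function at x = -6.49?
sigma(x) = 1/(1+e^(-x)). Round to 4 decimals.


sigma(-6.49) = 1/(1+e^(6.49)) = 1/(1+658.523363) = 1/659.523363 = 0.0015.

0.0015


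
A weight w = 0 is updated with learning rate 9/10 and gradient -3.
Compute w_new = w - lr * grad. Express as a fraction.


w_new = 0 - 9/10 * -3 = 0 - -27/10 = 27/10.

27/10


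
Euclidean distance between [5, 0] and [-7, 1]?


d = sqrt(sum of squared differences). (5--7)^2=144, (0-1)^2=1. Sum = 145.

sqrt(145)


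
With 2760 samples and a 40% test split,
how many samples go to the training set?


Test set = 2760 * 40% = 1104. Training set = 2760 - 1104 = 1656.

1656


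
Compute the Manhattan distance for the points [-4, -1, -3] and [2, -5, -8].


d = sum of absolute differences: |-4-2|=6 + |-1--5|=4 + |-3--8|=5 = 15.

15


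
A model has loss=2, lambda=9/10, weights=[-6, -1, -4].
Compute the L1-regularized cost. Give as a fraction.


L1 norm = sum(|w|) = 11. J = 2 + 9/10 * 11 = 119/10.

119/10


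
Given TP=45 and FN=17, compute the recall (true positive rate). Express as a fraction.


Recall = TP / (TP + FN) = 45 / 62 = 45/62.

45/62


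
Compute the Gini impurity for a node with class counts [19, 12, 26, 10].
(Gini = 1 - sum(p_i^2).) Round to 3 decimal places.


Total = 67. Proportions: 19/67, 12/67, 26/67, 10/67. sum(p_i^2) = 0.2854. Gini = 1 - 0.2854 = 0.7146, which rounds to 0.715.

0.715


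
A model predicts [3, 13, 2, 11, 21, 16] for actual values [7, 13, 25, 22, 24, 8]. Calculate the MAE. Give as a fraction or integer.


MAE = (1/6) * (|7-3|=4 + |13-13|=0 + |25-2|=23 + |22-11|=11 + |24-21|=3 + |8-16|=8). Sum = 49. MAE = 49/6.

49/6


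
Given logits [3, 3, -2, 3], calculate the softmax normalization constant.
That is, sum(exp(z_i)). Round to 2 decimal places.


Denom = e^3=20.0855 + e^3=20.0855 + e^-2=0.1353 + e^3=20.0855. Sum = 60.3918, which rounds to 60.39.

60.39


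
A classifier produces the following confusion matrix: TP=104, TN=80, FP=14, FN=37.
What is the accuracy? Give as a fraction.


Accuracy = (TP + TN) / (TP + TN + FP + FN) = (104 + 80) / 235 = 184/235.

184/235


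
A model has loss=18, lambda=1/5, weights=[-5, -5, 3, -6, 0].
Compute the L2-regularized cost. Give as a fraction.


L2 sq norm = sum(w^2) = 95. J = 18 + 1/5 * 95 = 37.

37


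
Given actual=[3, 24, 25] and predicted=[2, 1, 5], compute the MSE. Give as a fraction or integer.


MSE = (1/3) * ((3-2)^2=1 + (24-1)^2=529 + (25-5)^2=400). Sum = 930. MSE = 310.

310


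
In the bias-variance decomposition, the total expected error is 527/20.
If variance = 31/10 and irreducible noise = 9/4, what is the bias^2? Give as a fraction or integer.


Total error = bias^2 + variance + irreducible noise. So bias^2 = 527/20 - 31/10 - 9/4 = 21.

21


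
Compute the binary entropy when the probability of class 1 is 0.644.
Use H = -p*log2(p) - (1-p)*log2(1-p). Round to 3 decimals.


H = -0.644*log2(0.644) - 0.356*log2(0.356) = 0.939.

0.939


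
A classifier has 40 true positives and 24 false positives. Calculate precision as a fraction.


Precision = TP / (TP + FP) = 40 / 64 = 5/8.

5/8


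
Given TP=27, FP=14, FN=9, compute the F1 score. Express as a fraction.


Precision = 27/41 = 27/41. Recall = 27/36 = 3/4. F1 = 2*P*R/(P+R) = 54/77.

54/77


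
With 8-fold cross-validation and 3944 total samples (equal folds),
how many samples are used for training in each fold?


Each validation fold has 3944/8 = 493 samples. Training set = 3944 - 493 = 3451.

3451


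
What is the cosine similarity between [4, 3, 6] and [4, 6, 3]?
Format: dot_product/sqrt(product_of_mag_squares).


dot = 52. |a|^2 = 61, |b|^2 = 61. cos = 52/sqrt(3721).

52/sqrt(3721)


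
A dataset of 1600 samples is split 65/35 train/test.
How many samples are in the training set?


Test set = 1600 * 35% = 560. Training set = 1600 - 560 = 1040.

1040


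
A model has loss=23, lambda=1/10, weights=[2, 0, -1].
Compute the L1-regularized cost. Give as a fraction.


L1 norm = sum(|w|) = 3. J = 23 + 1/10 * 3 = 233/10.

233/10


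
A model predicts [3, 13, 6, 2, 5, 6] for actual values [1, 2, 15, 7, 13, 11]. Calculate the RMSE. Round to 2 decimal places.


MSE = 53.3333. RMSE = sqrt(53.3333) = 7.30.

7.30


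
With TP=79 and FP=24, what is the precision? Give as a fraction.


Precision = TP / (TP + FP) = 79 / 103 = 79/103.

79/103


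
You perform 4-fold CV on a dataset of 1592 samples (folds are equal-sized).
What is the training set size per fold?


Each validation fold has 1592/4 = 398 samples. Training set = 1592 - 398 = 1194.

1194


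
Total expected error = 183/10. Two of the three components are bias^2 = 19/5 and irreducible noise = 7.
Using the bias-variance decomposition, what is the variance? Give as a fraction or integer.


Total error = bias^2 + variance + irreducible noise. So variance = 183/10 - 19/5 - 7 = 15/2.

15/2


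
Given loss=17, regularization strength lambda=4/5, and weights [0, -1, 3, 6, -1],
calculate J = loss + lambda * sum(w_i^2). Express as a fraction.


L2 sq norm = sum(w^2) = 47. J = 17 + 4/5 * 47 = 273/5.

273/5


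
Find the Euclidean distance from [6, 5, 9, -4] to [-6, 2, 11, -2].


d = sqrt(sum of squared differences). (6--6)^2=144, (5-2)^2=9, (9-11)^2=4, (-4--2)^2=4. Sum = 161.

sqrt(161)


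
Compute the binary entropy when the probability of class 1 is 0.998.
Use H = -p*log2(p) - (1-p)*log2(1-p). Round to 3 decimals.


H = -0.998*log2(0.998) - 0.002*log2(0.002) = 0.021.

0.021


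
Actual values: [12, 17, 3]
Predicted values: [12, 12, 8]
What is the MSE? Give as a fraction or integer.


MSE = (1/3) * ((12-12)^2=0 + (17-12)^2=25 + (3-8)^2=25). Sum = 50. MSE = 50/3.

50/3


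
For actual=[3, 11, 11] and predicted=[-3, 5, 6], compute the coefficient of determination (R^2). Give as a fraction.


Mean(y) = 25/3. SS_res = 97. SS_tot = 128/3. R^2 = 1 - 97/(128/3) = -163/128.

-163/128


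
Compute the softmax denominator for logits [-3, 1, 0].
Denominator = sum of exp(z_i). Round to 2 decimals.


Denom = e^-3=0.0498 + e^1=2.7183 + e^0=1.0000. Sum = 3.7681, which rounds to 3.77.

3.77


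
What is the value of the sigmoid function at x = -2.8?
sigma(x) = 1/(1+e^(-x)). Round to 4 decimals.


sigma(-2.8) = 1/(1+e^(2.8)) = 1/(1+16.444647) = 1/17.444647 = 0.0573.

0.0573


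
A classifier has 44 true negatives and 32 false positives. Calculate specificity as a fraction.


Specificity = TN / (TN + FP) = 44 / 76 = 11/19.

11/19


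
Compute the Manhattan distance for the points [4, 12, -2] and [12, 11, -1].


d = sum of absolute differences: |4-12|=8 + |12-11|=1 + |-2--1|=1 = 10.

10


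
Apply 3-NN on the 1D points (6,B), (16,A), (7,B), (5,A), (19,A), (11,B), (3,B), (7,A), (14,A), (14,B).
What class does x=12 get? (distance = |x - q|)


Distances: |6-12|=6, |16-12|=4, |7-12|=5, |5-12|=7, |19-12|=7, |11-12|=1, |3-12|=9, |7-12|=5, |14-12|=2, |14-12|=2. 3 nearest: (11,B), (14,A), (14,B). Counts: {'B': 2, 'A': 1}. Majority class: B.

B


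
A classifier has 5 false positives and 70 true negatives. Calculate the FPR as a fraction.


FPR = FP / (FP + TN) = 5 / 75 = 1/15.

1/15


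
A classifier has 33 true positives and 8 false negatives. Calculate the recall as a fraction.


Recall = TP / (TP + FN) = 33 / 41 = 33/41.

33/41


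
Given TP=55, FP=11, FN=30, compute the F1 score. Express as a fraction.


Precision = 55/66 = 5/6. Recall = 55/85 = 11/17. F1 = 2*P*R/(P+R) = 110/151.

110/151


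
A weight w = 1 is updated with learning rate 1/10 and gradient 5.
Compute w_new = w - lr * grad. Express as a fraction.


w_new = 1 - 1/10 * 5 = 1 - 1/2 = 1/2.

1/2


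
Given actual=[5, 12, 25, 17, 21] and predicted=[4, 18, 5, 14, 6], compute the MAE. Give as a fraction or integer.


MAE = (1/5) * (|5-4|=1 + |12-18|=6 + |25-5|=20 + |17-14|=3 + |21-6|=15). Sum = 45. MAE = 9.

9


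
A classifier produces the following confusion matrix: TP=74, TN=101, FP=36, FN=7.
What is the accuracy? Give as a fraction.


Accuracy = (TP + TN) / (TP + TN + FP + FN) = (74 + 101) / 218 = 175/218.

175/218


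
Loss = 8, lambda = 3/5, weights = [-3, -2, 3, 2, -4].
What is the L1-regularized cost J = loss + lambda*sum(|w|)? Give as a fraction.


L1 norm = sum(|w|) = 14. J = 8 + 3/5 * 14 = 82/5.

82/5


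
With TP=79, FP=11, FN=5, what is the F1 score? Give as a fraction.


Precision = 79/90 = 79/90. Recall = 79/84 = 79/84. F1 = 2*P*R/(P+R) = 79/87.

79/87


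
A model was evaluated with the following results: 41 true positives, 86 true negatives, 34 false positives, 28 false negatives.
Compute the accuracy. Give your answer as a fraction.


Accuracy = (TP + TN) / (TP + TN + FP + FN) = (41 + 86) / 189 = 127/189.

127/189


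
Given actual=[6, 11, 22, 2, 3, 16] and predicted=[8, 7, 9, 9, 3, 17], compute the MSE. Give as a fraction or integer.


MSE = (1/6) * ((6-8)^2=4 + (11-7)^2=16 + (22-9)^2=169 + (2-9)^2=49 + (3-3)^2=0 + (16-17)^2=1). Sum = 239. MSE = 239/6.

239/6


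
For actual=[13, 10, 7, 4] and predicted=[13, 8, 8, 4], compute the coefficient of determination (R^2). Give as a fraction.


Mean(y) = 17/2. SS_res = 5. SS_tot = 45. R^2 = 1 - 5/(45) = 8/9.

8/9


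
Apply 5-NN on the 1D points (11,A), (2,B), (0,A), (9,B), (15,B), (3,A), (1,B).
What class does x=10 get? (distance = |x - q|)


Distances: |11-10|=1, |2-10|=8, |0-10|=10, |9-10|=1, |15-10|=5, |3-10|=7, |1-10|=9. 5 nearest: (11,A), (9,B), (15,B), (3,A), (2,B). Counts: {'A': 2, 'B': 3}. Majority class: B.

B


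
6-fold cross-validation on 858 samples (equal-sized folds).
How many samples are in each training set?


Each validation fold has 858/6 = 143 samples. Training set = 858 - 143 = 715.

715


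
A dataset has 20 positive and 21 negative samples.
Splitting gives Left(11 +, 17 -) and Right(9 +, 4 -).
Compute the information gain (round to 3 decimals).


H(parent) = 0.9996. H(left) = 0.9666, H(right) = 0.8905. Weighted = (28/41)*0.9666 + (13/41)*0.8905 = 0.9425. IG = 0.9996 - 0.9425 = 0.0571, which rounds to 0.057.

0.057


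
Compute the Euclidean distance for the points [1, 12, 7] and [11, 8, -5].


d = sqrt(sum of squared differences). (1-11)^2=100, (12-8)^2=16, (7--5)^2=144. Sum = 260.

sqrt(260)


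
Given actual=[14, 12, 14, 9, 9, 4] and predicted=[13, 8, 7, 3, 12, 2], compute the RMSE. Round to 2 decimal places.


MSE = 19.1667. RMSE = sqrt(19.1667) = 4.38.

4.38


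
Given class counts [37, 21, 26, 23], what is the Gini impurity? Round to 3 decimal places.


Total = 107. Proportions: 37/107, 21/107, 26/107, 23/107. sum(p_i^2) = 0.2633. Gini = 1 - 0.2633 = 0.7367, which rounds to 0.737.

0.737


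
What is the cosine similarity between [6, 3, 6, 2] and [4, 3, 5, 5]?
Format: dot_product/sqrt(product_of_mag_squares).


dot = 73. |a|^2 = 85, |b|^2 = 75. cos = 73/sqrt(6375).

73/sqrt(6375)


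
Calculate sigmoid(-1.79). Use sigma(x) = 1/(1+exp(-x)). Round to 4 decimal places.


sigma(-1.79) = 1/(1+e^(1.79)) = 1/(1+5.989452) = 1/6.989452 = 0.1431.

0.1431


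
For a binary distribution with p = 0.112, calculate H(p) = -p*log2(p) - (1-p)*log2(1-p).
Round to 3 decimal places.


H = -0.112*log2(0.112) - 0.888*log2(0.888) = 0.506.

0.506


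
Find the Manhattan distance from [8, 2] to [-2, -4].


d = sum of absolute differences: |8--2|=10 + |2--4|=6 = 16.

16


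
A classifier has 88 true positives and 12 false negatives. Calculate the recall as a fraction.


Recall = TP / (TP + FN) = 88 / 100 = 22/25.

22/25


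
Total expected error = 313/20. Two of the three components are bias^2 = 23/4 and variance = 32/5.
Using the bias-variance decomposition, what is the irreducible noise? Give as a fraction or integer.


Total error = bias^2 + variance + irreducible noise. So irreducible noise = 313/20 - 23/4 - 32/5 = 7/2.

7/2


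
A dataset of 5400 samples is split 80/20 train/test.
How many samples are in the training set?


Test set = 5400 * 20% = 1080. Training set = 5400 - 1080 = 4320.

4320


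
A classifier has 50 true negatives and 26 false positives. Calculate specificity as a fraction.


Specificity = TN / (TN + FP) = 50 / 76 = 25/38.

25/38


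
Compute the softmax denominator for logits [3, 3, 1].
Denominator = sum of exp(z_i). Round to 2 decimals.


Denom = e^3=20.0855 + e^3=20.0855 + e^1=2.7183. Sum = 42.8893, which rounds to 42.89.

42.89


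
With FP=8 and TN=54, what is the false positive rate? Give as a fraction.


FPR = FP / (FP + TN) = 8 / 62 = 4/31.

4/31


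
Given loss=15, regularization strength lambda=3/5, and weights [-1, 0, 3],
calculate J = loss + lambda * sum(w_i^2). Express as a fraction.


L2 sq norm = sum(w^2) = 10. J = 15 + 3/5 * 10 = 21.

21


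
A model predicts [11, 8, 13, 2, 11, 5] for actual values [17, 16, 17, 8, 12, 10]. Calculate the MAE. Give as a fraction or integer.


MAE = (1/6) * (|17-11|=6 + |16-8|=8 + |17-13|=4 + |8-2|=6 + |12-11|=1 + |10-5|=5). Sum = 30. MAE = 5.

5


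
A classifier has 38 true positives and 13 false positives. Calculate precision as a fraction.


Precision = TP / (TP + FP) = 38 / 51 = 38/51.

38/51


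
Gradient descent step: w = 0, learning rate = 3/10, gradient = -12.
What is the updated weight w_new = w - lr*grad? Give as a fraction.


w_new = 0 - 3/10 * -12 = 0 - -18/5 = 18/5.

18/5


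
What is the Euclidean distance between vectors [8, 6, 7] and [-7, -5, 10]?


d = sqrt(sum of squared differences). (8--7)^2=225, (6--5)^2=121, (7-10)^2=9. Sum = 355.

sqrt(355)


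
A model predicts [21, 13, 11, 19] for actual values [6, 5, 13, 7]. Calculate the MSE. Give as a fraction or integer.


MSE = (1/4) * ((6-21)^2=225 + (5-13)^2=64 + (13-11)^2=4 + (7-19)^2=144). Sum = 437. MSE = 437/4.

437/4


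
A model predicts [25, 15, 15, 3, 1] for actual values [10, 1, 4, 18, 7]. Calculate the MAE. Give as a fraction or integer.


MAE = (1/5) * (|10-25|=15 + |1-15|=14 + |4-15|=11 + |18-3|=15 + |7-1|=6). Sum = 61. MAE = 61/5.

61/5


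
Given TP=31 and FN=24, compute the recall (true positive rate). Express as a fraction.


Recall = TP / (TP + FN) = 31 / 55 = 31/55.

31/55


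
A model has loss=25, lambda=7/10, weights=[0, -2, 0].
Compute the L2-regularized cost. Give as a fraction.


L2 sq norm = sum(w^2) = 4. J = 25 + 7/10 * 4 = 139/5.

139/5


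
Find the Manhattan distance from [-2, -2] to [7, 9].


d = sum of absolute differences: |-2-7|=9 + |-2-9|=11 = 20.

20


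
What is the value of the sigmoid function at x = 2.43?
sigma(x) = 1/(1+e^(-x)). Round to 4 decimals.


sigma(2.43) = 1/(1+e^(-2.43)) = 1/(1+0.088037) = 1/1.088037 = 0.9191.

0.9191


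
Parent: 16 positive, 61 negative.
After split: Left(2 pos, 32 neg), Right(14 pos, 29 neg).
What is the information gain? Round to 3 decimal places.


H(parent) = 0.7372. H(left) = 0.3228, H(right) = 0.9103. Weighted = (34/77)*0.3228 + (43/77)*0.9103 = 0.6509. IG = 0.7372 - 0.6509 = 0.0863, which rounds to 0.086.

0.086


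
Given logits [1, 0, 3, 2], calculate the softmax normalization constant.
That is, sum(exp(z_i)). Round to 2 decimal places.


Denom = e^1=2.7183 + e^0=1.0000 + e^3=20.0855 + e^2=7.3891. Sum = 31.1929, which rounds to 31.19.

31.19


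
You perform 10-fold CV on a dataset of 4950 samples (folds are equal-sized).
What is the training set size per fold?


Each validation fold has 4950/10 = 495 samples. Training set = 4950 - 495 = 4455.

4455


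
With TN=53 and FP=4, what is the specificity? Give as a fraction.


Specificity = TN / (TN + FP) = 53 / 57 = 53/57.

53/57


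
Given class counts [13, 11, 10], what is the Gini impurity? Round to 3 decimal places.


Total = 34. Proportions: 13/34, 11/34, 10/34. sum(p_i^2) = 0.3374. Gini = 1 - 0.3374 = 0.6626, which rounds to 0.663.

0.663


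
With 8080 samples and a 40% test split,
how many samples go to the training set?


Test set = 8080 * 40% = 3232. Training set = 8080 - 3232 = 4848.

4848


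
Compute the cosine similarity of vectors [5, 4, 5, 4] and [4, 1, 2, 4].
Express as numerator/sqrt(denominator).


dot = 50. |a|^2 = 82, |b|^2 = 37. cos = 50/sqrt(3034).

50/sqrt(3034)


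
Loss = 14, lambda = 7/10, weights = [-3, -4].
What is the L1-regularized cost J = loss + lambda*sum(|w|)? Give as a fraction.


L1 norm = sum(|w|) = 7. J = 14 + 7/10 * 7 = 189/10.

189/10


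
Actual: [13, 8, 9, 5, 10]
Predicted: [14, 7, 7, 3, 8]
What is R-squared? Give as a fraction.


Mean(y) = 9. SS_res = 14. SS_tot = 34. R^2 = 1 - 14/(34) = 10/17.

10/17


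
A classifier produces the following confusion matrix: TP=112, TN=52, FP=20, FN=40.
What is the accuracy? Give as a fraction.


Accuracy = (TP + TN) / (TP + TN + FP + FN) = (112 + 52) / 224 = 41/56.

41/56


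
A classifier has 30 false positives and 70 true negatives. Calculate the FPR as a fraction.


FPR = FP / (FP + TN) = 30 / 100 = 3/10.

3/10


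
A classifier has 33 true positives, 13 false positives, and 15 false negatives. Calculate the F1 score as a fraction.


Precision = 33/46 = 33/46. Recall = 33/48 = 11/16. F1 = 2*P*R/(P+R) = 33/47.

33/47


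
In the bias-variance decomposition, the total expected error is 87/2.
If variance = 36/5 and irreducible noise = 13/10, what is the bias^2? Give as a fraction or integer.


Total error = bias^2 + variance + irreducible noise. So bias^2 = 87/2 - 36/5 - 13/10 = 35.

35


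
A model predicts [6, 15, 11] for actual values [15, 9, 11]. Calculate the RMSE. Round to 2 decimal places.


MSE = 39.0000. RMSE = sqrt(39.0000) = 6.24.

6.24


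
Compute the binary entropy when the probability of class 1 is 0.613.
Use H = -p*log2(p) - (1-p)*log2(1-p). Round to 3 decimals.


H = -0.613*log2(0.613) - 0.387*log2(0.387) = 0.963.

0.963


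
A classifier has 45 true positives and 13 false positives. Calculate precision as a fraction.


Precision = TP / (TP + FP) = 45 / 58 = 45/58.

45/58


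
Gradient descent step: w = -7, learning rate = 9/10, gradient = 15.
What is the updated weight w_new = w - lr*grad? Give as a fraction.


w_new = -7 - 9/10 * 15 = -7 - 27/2 = -41/2.

-41/2


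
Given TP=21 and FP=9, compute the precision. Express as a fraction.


Precision = TP / (TP + FP) = 21 / 30 = 7/10.

7/10


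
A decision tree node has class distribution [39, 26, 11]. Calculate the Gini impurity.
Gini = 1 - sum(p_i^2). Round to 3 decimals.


Total = 76. Proportions: 39/76, 26/76, 11/76. sum(p_i^2) = 0.4013. Gini = 1 - 0.4013 = 0.5987, which rounds to 0.599.

0.599


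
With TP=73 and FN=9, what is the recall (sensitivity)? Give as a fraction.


Recall = TP / (TP + FN) = 73 / 82 = 73/82.

73/82


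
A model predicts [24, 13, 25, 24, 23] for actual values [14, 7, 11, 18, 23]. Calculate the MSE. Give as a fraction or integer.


MSE = (1/5) * ((14-24)^2=100 + (7-13)^2=36 + (11-25)^2=196 + (18-24)^2=36 + (23-23)^2=0). Sum = 368. MSE = 368/5.

368/5
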